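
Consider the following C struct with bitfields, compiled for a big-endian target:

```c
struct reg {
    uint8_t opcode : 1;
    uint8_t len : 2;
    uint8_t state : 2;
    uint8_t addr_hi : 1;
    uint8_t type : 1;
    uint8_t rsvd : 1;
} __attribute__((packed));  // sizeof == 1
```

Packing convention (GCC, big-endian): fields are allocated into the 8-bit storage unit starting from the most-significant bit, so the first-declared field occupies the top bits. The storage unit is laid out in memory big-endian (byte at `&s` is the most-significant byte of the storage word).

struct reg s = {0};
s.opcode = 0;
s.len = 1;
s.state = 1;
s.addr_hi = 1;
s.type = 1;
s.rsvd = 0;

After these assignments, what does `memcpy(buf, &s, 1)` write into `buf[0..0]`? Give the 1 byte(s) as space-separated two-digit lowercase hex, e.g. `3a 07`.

2e

opcode:1 = 0 → 0x0 << 7 → word 0x00
len:2 = 1 → 0x1 << 5 → word 0x20
state:2 = 1 → 0x1 << 3 → word 0x28
addr_hi:1 = 1 → 0x1 << 2 → word 0x2c
type:1 = 1 → 0x1 << 1 → word 0x2e
rsvd:1 = 0 → 0x0 << 0 → word 0x2e
word = 0x2e → big-endian bytes:
  [0]=0x2e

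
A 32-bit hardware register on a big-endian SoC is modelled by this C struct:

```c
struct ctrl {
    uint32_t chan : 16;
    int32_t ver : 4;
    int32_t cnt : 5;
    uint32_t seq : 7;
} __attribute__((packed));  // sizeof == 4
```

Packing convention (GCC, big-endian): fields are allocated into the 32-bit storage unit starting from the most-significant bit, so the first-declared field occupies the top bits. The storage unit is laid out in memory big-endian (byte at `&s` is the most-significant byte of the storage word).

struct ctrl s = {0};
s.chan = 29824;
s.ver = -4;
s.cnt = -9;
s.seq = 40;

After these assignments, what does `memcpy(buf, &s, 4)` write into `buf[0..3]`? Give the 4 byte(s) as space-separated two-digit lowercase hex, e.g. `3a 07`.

[16+:16] chan=29824 & 0xffff = 0x7480; word=0x74800000
[12+:4] ver=-4 & 0xf = 0xc; word=0x7480c000
[7+:5] cnt=-9 & 0x1f = 0x17; word=0x7480cb80
[0+:7] seq=40 & 0x7f = 0x28; word=0x7480cba8
word = 0x7480cba8 → big-endian bytes:
  [0]=0x74  [1]=0x80  [2]=0xcb  [3]=0xa8

74 80 cb a8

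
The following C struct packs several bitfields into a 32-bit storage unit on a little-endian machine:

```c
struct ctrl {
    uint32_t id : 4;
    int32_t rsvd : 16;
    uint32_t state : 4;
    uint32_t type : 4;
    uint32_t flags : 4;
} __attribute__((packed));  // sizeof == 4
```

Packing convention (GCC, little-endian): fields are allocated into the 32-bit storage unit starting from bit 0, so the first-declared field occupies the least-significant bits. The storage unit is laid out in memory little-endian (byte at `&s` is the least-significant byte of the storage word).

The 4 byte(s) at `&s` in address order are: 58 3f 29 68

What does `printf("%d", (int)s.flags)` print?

6

[0]=0x58 [1]=0x3f [2]=0x29 [3]=0x68 (little-endian) → word 0x68293f58
id:4 @ bit 0 → (0x68293f58>>0)&0xf = 0x8
rsvd:16 @ bit 4 → (0x68293f58>>4)&0xffff = 0x93f5
state:4 @ bit 20 → (0x68293f58>>20)&0xf = 0x2
type:4 @ bit 24 → (0x68293f58>>24)&0xf = 0x8
flags:4 @ bit 28 → (0x68293f58>>28)&0xf = 0x6  ←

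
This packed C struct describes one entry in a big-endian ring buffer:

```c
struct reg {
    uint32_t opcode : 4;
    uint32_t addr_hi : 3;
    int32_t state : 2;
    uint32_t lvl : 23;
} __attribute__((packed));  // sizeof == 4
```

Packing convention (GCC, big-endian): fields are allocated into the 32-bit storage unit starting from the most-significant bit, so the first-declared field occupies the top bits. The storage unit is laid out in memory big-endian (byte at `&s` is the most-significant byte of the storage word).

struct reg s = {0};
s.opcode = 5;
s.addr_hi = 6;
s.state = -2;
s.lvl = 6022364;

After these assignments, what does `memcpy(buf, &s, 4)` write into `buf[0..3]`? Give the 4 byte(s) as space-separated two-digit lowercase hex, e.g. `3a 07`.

5d 5b e4 dc

opcode:4 = 5 → 0x5 << 28 → word 0x50000000
addr_hi:3 = 6 → 0x6 << 25 → word 0x5c000000
state:2 = -2 → 0x2 << 23 → word 0x5d000000
lvl:23 = 6022364 → 0x5be4dc << 0 → word 0x5d5be4dc
word = 0x5d5be4dc → big-endian bytes:
  [0]=0x5d  [1]=0x5b  [2]=0xe4  [3]=0xdc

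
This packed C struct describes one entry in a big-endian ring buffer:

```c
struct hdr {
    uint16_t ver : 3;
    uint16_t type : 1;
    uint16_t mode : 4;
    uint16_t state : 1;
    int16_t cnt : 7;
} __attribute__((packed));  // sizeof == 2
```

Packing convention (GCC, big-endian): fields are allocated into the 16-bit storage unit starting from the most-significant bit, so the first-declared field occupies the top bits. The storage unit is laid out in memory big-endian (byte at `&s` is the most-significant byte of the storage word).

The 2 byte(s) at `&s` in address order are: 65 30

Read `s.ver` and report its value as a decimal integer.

3

[0]=0x65 [1]=0x30 (big-endian) → word 0x6530
ver:3 @ bit 13 → (0x6530>>13)&0x7 = 0x3  ←
type:1 @ bit 12 → (0x6530>>12)&0x1 = 0x0
mode:4 @ bit 8 → (0x6530>>8)&0xf = 0x5
state:1 @ bit 7 → (0x6530>>7)&0x1 = 0x0
cnt:7 @ bit 0 → (0x6530>>0)&0x7f = 0x30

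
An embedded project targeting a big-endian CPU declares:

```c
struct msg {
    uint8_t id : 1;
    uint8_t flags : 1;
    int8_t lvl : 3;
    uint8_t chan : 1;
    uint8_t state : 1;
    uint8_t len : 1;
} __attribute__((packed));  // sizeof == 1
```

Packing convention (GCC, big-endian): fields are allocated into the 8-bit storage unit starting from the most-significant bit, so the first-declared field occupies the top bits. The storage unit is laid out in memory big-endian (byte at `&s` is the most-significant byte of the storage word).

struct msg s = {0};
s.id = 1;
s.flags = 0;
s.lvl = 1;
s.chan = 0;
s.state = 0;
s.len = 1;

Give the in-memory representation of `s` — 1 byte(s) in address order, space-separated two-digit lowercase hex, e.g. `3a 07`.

89

id:1 = 1 → 0x1 << 7 → word 0x80
flags:1 = 0 → 0x0 << 6 → word 0x80
lvl:3 = 1 → 0x1 << 3 → word 0x88
chan:1 = 0 → 0x0 << 2 → word 0x88
state:1 = 0 → 0x0 << 1 → word 0x88
len:1 = 1 → 0x1 << 0 → word 0x89
word = 0x89 → big-endian bytes:
  [0]=0x89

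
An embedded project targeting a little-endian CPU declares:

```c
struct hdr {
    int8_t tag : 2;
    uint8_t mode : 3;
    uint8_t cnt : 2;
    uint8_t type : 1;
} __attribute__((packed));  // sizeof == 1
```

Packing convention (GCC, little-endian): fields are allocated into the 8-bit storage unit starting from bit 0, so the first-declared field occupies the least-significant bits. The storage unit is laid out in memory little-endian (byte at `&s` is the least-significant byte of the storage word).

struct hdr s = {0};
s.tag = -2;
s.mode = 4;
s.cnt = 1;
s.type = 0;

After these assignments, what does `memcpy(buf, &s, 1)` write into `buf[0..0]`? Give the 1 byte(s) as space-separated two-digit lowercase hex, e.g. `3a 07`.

tag:2 = -2 → 0x2 << 0 → word 0x02
mode:3 = 4 → 0x4 << 2 → word 0x12
cnt:2 = 1 → 0x1 << 5 → word 0x32
type:1 = 0 → 0x0 << 7 → word 0x32
word = 0x32 → little-endian bytes:
  [0]=0x32

32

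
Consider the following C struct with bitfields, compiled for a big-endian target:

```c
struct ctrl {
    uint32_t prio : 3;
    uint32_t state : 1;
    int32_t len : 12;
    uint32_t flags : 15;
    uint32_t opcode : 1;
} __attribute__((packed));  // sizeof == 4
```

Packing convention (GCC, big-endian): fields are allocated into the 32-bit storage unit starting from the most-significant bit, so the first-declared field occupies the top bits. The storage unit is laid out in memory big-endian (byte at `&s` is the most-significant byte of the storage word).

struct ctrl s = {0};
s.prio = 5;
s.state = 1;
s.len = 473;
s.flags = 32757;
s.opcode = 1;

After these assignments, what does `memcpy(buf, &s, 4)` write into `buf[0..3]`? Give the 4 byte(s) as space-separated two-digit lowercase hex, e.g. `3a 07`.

prio:3 = 5 → 0x5 << 29 → word 0xa0000000
state:1 = 1 → 0x1 << 28 → word 0xb0000000
len:12 = 473 → 0x1d9 << 16 → word 0xb1d90000
flags:15 = 32757 → 0x7ff5 << 1 → word 0xb1d9ffea
opcode:1 = 1 → 0x1 << 0 → word 0xb1d9ffeb
word = 0xb1d9ffeb → big-endian bytes:
  [0]=0xb1  [1]=0xd9  [2]=0xff  [3]=0xeb

b1 d9 ff eb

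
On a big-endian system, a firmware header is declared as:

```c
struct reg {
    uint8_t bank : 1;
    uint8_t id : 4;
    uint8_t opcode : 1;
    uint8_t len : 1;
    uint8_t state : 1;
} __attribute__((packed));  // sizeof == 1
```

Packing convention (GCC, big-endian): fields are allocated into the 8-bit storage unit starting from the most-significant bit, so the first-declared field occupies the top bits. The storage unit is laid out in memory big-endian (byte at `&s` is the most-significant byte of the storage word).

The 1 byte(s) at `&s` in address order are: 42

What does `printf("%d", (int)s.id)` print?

8

[0]=0x42 (big-endian) → word 0x42
bank [7+:1] = (word>>7) & 0x1 = 0
id [3+:4] = (word>>3) & 0xf = 8  ←
opcode [2+:1] = (word>>2) & 0x1 = 0
len [1+:1] = (word>>1) & 0x1 = 1
state [0+:1] = (word>>0) & 0x1 = 0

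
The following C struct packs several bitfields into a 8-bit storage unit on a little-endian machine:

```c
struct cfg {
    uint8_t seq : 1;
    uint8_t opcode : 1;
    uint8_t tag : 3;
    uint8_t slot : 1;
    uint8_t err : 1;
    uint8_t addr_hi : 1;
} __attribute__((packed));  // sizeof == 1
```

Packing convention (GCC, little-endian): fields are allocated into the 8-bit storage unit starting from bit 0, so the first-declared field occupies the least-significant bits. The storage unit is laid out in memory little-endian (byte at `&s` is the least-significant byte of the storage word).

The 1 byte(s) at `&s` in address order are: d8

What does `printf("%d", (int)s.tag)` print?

[0]=0xd8 (little-endian) → word 0xd8
seq [0+:1] = (word>>0) & 0x1 = 0
opcode [1+:1] = (word>>1) & 0x1 = 0
tag [2+:3] = (word>>2) & 0x7 = 6  ←
slot [5+:1] = (word>>5) & 0x1 = 0
err [6+:1] = (word>>6) & 0x1 = 1
addr_hi [7+:1] = (word>>7) & 0x1 = 1

6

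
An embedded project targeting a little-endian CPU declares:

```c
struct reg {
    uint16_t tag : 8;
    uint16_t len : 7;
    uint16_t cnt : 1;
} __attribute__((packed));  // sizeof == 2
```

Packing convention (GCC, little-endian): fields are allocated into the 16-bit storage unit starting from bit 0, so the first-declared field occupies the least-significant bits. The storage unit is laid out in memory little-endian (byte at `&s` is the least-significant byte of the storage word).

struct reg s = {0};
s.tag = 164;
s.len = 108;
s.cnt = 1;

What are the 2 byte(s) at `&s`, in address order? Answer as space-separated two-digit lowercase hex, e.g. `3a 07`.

[0+:8] tag=164 & 0xff = 0xa4; word=0x00a4
[8+:7] len=108 & 0x7f = 0x6c; word=0x6ca4
[15+:1] cnt=1 & 0x1 = 0x1; word=0xeca4
word = 0xeca4 → little-endian bytes:
  [0]=0xa4  [1]=0xec

a4 ec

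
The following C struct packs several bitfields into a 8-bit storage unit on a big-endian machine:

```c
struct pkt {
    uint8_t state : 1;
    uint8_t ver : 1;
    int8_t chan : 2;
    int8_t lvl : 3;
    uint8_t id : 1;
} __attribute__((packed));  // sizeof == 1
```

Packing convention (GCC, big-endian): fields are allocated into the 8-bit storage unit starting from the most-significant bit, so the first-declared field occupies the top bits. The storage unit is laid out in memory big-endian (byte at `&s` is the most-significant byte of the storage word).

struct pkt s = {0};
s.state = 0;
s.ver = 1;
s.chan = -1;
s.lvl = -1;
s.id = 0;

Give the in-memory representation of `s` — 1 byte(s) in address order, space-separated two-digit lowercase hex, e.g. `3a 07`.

[7+:1] state=0 & 0x1 = 0x0; word=0x00
[6+:1] ver=1 & 0x1 = 0x1; word=0x40
[4+:2] chan=-1 & 0x3 = 0x3; word=0x70
[1+:3] lvl=-1 & 0x7 = 0x7; word=0x7e
[0+:1] id=0 & 0x1 = 0x0; word=0x7e
word = 0x7e → big-endian bytes:
  [0]=0x7e

7e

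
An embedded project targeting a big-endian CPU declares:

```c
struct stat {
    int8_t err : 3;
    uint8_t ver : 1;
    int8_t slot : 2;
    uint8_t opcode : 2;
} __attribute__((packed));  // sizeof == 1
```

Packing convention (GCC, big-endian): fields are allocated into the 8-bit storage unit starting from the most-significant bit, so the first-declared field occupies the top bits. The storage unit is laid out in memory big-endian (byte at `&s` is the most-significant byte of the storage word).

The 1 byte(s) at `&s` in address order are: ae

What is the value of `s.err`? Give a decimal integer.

-3

[0]=0xae (big-endian) → word 0xae
err [5+:3] = (word>>5) & 0x7 = 5  ←
ver [4+:1] = (word>>4) & 0x1 = 0
slot [2+:2] = (word>>2) & 0x3 = 3
opcode [0+:2] = (word>>0) & 0x3 = 2
err signed 3b, MSB=1: 5 - 8 = -3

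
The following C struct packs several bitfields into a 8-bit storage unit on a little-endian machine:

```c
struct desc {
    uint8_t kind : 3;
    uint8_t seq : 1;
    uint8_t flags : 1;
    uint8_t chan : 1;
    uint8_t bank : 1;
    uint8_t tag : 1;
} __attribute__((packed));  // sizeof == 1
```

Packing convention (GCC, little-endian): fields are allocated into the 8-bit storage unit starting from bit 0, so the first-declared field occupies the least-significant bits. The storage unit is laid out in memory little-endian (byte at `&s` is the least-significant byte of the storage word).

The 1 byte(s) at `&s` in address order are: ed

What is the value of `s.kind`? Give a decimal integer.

[0]=0xed (little-endian) → word 0xed
kind [0+:3] = (word>>0) & 0x7 = 5  ←
seq [3+:1] = (word>>3) & 0x1 = 1
flags [4+:1] = (word>>4) & 0x1 = 0
chan [5+:1] = (word>>5) & 0x1 = 1
bank [6+:1] = (word>>6) & 0x1 = 1
tag [7+:1] = (word>>7) & 0x1 = 1

5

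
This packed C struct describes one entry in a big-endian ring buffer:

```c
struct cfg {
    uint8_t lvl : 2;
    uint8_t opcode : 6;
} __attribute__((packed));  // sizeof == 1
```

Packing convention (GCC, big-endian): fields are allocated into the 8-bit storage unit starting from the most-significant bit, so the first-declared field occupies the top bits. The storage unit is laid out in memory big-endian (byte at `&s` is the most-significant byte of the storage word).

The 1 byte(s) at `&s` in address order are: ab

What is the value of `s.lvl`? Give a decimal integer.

2

[0]=0xab (big-endian) → word 0xab
lvl [6+:2] = (word>>6) & 0x3 = 2  ←
opcode [0+:6] = (word>>0) & 0x3f = 43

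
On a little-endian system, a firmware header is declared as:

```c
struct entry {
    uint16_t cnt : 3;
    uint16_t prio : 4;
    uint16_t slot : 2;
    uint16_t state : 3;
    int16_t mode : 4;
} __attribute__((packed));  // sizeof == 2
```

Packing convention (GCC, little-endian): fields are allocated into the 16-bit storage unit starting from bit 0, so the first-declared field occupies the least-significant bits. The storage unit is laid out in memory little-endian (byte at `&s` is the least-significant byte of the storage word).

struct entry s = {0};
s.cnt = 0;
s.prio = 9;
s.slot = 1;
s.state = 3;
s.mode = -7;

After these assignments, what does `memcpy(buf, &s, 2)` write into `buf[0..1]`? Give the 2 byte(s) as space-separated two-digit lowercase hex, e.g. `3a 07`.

[0+:3] cnt=0 & 0x7 = 0x0; word=0x0000
[3+:4] prio=9 & 0xf = 0x9; word=0x0048
[7+:2] slot=1 & 0x3 = 0x1; word=0x00c8
[9+:3] state=3 & 0x7 = 0x3; word=0x06c8
[12+:4] mode=-7 & 0xf = 0x9; word=0x96c8
word = 0x96c8 → little-endian bytes:
  [0]=0xc8  [1]=0x96

c8 96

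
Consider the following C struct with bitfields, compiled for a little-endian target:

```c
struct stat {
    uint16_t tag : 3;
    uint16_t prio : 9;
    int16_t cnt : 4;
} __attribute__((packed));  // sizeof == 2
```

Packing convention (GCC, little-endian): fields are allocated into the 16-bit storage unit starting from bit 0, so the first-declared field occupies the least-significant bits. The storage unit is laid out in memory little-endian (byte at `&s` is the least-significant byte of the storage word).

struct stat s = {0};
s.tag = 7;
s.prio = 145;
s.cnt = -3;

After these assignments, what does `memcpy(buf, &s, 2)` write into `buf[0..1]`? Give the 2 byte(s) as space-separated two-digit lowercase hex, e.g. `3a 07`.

8f d4

[0+:3] tag=7 & 0x7 = 0x7; word=0x0007
[3+:9] prio=145 & 0x1ff = 0x91; word=0x048f
[12+:4] cnt=-3 & 0xf = 0xd; word=0xd48f
word = 0xd48f → little-endian bytes:
  [0]=0x8f  [1]=0xd4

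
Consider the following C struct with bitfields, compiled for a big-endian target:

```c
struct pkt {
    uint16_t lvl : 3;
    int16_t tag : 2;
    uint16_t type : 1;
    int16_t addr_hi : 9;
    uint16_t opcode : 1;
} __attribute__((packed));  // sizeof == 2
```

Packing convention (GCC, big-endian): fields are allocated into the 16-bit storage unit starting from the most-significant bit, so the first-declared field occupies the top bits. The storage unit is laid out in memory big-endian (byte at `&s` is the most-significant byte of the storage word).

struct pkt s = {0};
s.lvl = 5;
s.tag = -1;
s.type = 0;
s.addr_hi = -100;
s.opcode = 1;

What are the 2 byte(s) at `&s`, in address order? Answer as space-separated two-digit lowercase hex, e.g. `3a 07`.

bb 39

lvl:3 = 5 → 0x5 << 13 → word 0xa000
tag:2 = -1 → 0x3 << 11 → word 0xb800
type:1 = 0 → 0x0 << 10 → word 0xb800
addr_hi:9 = -100 → 0x19c << 1 → word 0xbb38
opcode:1 = 1 → 0x1 << 0 → word 0xbb39
word = 0xbb39 → big-endian bytes:
  [0]=0xbb  [1]=0x39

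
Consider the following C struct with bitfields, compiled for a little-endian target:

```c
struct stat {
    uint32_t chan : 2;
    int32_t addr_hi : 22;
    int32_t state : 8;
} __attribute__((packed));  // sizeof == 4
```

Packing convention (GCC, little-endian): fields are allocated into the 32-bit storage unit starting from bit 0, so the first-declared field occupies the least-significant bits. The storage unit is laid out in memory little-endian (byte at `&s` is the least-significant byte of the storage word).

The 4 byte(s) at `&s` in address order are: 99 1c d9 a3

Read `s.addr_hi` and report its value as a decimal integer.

[0]=0x99 [1]=0x1c [2]=0xd9 [3]=0xa3 (little-endian) → word 0xa3d91c99
chan [0+:2] = (word>>0) & 0x3 = 1
addr_hi [2+:22] = (word>>2) & 0x3fffff = 3557158  ←
state [24+:8] = (word>>24) & 0xff = 163
addr_hi signed 22b, MSB=1: 3557158 - 4194304 = -637146

-637146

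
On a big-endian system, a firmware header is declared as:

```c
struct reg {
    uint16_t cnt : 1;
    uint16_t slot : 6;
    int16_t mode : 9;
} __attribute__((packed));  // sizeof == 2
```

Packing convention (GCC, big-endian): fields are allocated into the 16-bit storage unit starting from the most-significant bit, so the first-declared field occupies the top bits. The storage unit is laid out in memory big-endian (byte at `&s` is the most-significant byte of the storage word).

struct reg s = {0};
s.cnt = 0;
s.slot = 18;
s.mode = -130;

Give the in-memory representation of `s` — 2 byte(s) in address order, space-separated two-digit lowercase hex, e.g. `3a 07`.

25 7e

cnt:1 = 0 → 0x0 << 15 → word 0x0000
slot:6 = 18 → 0x12 << 9 → word 0x2400
mode:9 = -130 → 0x17e << 0 → word 0x257e
word = 0x257e → big-endian bytes:
  [0]=0x25  [1]=0x7e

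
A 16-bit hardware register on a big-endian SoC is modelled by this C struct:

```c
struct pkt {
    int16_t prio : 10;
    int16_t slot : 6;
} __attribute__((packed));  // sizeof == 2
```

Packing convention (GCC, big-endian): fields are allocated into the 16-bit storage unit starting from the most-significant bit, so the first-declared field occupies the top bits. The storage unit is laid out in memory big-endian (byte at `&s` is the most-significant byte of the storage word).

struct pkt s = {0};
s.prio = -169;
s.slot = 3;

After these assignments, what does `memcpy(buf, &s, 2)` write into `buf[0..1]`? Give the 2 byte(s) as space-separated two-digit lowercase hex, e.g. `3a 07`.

[6+:10] prio=-169 & 0x3ff = 0x357; word=0xd5c0
[0+:6] slot=3 & 0x3f = 0x3; word=0xd5c3
word = 0xd5c3 → big-endian bytes:
  [0]=0xd5  [1]=0xc3

d5 c3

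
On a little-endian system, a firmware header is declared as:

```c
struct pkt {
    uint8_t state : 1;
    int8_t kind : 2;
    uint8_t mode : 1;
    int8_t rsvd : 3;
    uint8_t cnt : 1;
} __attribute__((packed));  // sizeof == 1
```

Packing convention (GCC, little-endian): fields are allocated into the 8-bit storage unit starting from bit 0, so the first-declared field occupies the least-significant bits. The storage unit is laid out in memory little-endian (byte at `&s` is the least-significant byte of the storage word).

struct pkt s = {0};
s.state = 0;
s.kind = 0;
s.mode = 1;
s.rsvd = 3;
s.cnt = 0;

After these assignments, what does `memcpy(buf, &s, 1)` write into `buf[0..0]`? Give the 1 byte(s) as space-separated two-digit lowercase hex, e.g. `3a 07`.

state:1 = 0 → 0x0 << 0 → word 0x00
kind:2 = 0 → 0x0 << 1 → word 0x00
mode:1 = 1 → 0x1 << 3 → word 0x08
rsvd:3 = 3 → 0x3 << 4 → word 0x38
cnt:1 = 0 → 0x0 << 7 → word 0x38
word = 0x38 → little-endian bytes:
  [0]=0x38

38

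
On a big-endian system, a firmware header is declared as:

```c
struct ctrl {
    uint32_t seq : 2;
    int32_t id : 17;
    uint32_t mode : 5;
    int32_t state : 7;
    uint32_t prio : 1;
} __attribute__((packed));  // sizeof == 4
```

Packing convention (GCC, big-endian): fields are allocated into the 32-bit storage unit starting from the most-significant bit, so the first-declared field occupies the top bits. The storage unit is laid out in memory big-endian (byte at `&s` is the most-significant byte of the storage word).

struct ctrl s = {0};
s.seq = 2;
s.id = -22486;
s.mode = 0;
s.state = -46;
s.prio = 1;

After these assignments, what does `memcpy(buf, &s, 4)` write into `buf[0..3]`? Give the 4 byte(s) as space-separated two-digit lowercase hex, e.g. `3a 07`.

b5 05 40 a5

seq:2 = 2 → 0x2 << 30 → word 0x80000000
id:17 = -22486 → 0x1a82a << 13 → word 0xb5054000
mode:5 = 0 → 0x0 << 8 → word 0xb5054000
state:7 = -46 → 0x52 << 1 → word 0xb50540a4
prio:1 = 1 → 0x1 << 0 → word 0xb50540a5
word = 0xb50540a5 → big-endian bytes:
  [0]=0xb5  [1]=0x05  [2]=0x40  [3]=0xa5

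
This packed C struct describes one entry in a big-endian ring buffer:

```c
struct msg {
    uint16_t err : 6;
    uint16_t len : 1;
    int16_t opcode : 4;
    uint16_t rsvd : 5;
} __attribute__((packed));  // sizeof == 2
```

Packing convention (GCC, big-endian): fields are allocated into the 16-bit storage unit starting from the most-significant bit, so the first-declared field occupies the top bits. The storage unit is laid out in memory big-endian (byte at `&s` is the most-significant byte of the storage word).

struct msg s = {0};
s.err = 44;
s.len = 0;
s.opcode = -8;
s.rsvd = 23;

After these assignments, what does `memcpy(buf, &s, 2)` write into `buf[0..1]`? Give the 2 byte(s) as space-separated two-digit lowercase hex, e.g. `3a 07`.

[10+:6] err=44 & 0x3f = 0x2c; word=0xb000
[9+:1] len=0 & 0x1 = 0x0; word=0xb000
[5+:4] opcode=-8 & 0xf = 0x8; word=0xb100
[0+:5] rsvd=23 & 0x1f = 0x17; word=0xb117
word = 0xb117 → big-endian bytes:
  [0]=0xb1  [1]=0x17

b1 17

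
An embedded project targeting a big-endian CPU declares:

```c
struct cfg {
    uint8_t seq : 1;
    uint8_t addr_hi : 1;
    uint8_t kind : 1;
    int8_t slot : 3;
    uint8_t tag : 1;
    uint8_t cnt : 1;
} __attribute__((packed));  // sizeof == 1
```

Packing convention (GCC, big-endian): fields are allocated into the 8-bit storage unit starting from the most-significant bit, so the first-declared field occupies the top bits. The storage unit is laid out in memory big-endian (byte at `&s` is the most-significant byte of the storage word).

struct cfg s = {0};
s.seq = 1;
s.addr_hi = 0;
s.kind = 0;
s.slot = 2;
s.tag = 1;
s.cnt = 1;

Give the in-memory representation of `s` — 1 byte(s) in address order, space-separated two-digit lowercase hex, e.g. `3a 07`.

[7+:1] seq=1 & 0x1 = 0x1; word=0x80
[6+:1] addr_hi=0 & 0x1 = 0x0; word=0x80
[5+:1] kind=0 & 0x1 = 0x0; word=0x80
[2+:3] slot=2 & 0x7 = 0x2; word=0x88
[1+:1] tag=1 & 0x1 = 0x1; word=0x8a
[0+:1] cnt=1 & 0x1 = 0x1; word=0x8b
word = 0x8b → big-endian bytes:
  [0]=0x8b

8b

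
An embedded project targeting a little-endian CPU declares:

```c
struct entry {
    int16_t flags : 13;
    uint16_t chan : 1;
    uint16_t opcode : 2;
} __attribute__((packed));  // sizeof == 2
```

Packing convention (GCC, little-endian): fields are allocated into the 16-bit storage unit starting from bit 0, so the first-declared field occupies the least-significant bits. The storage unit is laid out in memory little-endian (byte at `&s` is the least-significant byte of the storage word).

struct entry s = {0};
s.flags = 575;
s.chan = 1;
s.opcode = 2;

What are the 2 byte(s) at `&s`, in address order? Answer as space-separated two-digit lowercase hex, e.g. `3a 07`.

3f a2

[0+:13] flags=575 & 0x1fff = 0x23f; word=0x023f
[13+:1] chan=1 & 0x1 = 0x1; word=0x223f
[14+:2] opcode=2 & 0x3 = 0x2; word=0xa23f
word = 0xa23f → little-endian bytes:
  [0]=0x3f  [1]=0xa2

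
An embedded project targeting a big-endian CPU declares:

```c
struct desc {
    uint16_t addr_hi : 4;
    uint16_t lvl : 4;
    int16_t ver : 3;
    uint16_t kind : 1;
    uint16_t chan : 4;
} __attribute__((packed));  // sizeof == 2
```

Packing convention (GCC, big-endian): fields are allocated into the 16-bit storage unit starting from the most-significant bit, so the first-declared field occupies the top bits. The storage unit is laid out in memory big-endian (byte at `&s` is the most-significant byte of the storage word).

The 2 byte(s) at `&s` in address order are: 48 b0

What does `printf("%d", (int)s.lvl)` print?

8

[0]=0x48 [1]=0xb0 (big-endian) → word 0x48b0
addr_hi [12+:4] = (word>>12) & 0xf = 4
lvl [8+:4] = (word>>8) & 0xf = 8  ←
ver [5+:3] = (word>>5) & 0x7 = 5
kind [4+:1] = (word>>4) & 0x1 = 1
chan [0+:4] = (word>>0) & 0xf = 0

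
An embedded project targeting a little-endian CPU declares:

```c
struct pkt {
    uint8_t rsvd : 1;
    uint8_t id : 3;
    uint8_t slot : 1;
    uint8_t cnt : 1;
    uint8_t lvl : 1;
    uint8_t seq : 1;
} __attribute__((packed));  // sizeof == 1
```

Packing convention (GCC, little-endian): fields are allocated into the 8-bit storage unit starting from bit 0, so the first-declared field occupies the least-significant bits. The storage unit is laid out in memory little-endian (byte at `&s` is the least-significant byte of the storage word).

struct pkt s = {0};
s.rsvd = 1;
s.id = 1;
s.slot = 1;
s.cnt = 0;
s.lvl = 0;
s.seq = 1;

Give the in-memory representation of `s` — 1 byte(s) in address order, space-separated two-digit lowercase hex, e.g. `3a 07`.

93

rsvd (1b) val=1 bits=0x1 at bit 0: 0x01
id (3b) val=1 bits=0x1 at bit 1: 0x03
slot (1b) val=1 bits=0x1 at bit 4: 0x13
cnt (1b) val=0 bits=0x0 at bit 5: 0x13
lvl (1b) val=0 bits=0x0 at bit 6: 0x13
seq (1b) val=1 bits=0x1 at bit 7: 0x93
word = 0x93 → little-endian bytes:
  [0]=0x93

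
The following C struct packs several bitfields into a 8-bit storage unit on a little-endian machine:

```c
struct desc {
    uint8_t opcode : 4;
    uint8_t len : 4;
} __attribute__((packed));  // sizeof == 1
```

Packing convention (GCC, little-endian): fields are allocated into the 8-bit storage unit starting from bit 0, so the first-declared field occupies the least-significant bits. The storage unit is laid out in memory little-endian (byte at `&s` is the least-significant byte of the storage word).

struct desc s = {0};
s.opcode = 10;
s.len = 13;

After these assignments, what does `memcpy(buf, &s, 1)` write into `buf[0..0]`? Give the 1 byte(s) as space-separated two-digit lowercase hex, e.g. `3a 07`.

opcode:4 = 10 → 0xa << 0 → word 0x0a
len:4 = 13 → 0xd << 4 → word 0xda
word = 0xda → little-endian bytes:
  [0]=0xda

da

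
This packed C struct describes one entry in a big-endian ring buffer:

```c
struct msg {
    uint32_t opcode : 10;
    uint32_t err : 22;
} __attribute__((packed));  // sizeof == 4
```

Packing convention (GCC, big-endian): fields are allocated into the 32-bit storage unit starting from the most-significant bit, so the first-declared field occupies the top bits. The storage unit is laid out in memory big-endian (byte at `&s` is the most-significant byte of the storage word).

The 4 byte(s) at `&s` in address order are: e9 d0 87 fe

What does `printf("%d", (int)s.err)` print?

1083390

[0]=0xe9 [1]=0xd0 [2]=0x87 [3]=0xfe (big-endian) → word 0xe9d087fe
opcode [22+:10] = (word>>22) & 0x3ff = 935
err [0+:22] = (word>>0) & 0x3fffff = 1083390  ←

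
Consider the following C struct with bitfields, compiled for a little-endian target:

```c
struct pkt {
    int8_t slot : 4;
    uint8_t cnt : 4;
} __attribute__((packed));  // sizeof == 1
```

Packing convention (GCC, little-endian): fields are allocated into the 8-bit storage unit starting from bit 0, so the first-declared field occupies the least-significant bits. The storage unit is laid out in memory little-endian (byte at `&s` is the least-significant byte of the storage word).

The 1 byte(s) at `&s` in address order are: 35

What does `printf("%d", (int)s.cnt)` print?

3

[0]=0x35 (little-endian) → word 0x35
slot:4 @ bit 0 → (0x35>>0)&0xf = 0x5
cnt:4 @ bit 4 → (0x35>>4)&0xf = 0x3  ←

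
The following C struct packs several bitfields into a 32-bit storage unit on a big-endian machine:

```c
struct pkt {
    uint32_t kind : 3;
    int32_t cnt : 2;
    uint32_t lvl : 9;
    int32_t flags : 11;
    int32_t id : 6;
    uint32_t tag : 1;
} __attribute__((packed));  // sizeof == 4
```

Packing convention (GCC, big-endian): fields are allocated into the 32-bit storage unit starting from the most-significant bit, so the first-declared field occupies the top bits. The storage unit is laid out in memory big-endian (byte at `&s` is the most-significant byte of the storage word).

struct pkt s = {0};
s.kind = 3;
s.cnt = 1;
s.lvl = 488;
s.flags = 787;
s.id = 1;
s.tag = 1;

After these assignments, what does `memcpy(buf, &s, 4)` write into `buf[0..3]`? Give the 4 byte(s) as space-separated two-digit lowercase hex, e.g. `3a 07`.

[29+:3] kind=3 & 0x7 = 0x3; word=0x60000000
[27+:2] cnt=1 & 0x3 = 0x1; word=0x68000000
[18+:9] lvl=488 & 0x1ff = 0x1e8; word=0x6fa00000
[7+:11] flags=787 & 0x7ff = 0x313; word=0x6fa18980
[1+:6] id=1 & 0x3f = 0x1; word=0x6fa18982
[0+:1] tag=1 & 0x1 = 0x1; word=0x6fa18983
word = 0x6fa18983 → big-endian bytes:
  [0]=0x6f  [1]=0xa1  [2]=0x89  [3]=0x83

6f a1 89 83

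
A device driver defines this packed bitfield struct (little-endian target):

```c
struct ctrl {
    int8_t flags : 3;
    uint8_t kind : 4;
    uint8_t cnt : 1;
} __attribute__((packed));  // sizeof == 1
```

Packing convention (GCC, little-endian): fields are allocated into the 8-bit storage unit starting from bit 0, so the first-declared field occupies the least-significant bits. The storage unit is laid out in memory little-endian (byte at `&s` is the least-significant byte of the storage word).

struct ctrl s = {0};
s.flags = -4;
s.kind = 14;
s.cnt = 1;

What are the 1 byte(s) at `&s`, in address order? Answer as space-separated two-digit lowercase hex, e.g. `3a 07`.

flags (3b) val=-4 bits=0x4 at bit 0: 0x04
kind (4b) val=14 bits=0xe at bit 3: 0x74
cnt (1b) val=1 bits=0x1 at bit 7: 0xf4
word = 0xf4 → little-endian bytes:
  [0]=0xf4

f4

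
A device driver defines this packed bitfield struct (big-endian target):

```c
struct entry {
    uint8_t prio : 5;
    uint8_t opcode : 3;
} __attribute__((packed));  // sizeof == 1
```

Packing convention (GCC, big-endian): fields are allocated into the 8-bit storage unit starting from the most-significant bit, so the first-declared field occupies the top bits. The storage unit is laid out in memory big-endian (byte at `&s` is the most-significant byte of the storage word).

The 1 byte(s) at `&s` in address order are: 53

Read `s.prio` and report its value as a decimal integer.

[0]=0x53 (big-endian) → word 0x53
prio [3+:5] = (word>>3) & 0x1f = 10  ←
opcode [0+:3] = (word>>0) & 0x7 = 3

10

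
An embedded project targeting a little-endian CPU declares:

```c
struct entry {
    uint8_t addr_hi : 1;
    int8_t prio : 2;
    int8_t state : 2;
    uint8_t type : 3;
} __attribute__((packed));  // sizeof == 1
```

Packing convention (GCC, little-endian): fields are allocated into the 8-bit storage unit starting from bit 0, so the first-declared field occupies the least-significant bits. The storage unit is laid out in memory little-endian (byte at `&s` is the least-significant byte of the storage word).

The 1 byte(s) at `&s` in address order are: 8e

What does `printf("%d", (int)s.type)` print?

4

[0]=0x8e (little-endian) → word 0x8e
addr_hi [0+:1] = (word>>0) & 0x1 = 0
prio [1+:2] = (word>>1) & 0x3 = 3
state [3+:2] = (word>>3) & 0x3 = 1
type [5+:3] = (word>>5) & 0x7 = 4  ←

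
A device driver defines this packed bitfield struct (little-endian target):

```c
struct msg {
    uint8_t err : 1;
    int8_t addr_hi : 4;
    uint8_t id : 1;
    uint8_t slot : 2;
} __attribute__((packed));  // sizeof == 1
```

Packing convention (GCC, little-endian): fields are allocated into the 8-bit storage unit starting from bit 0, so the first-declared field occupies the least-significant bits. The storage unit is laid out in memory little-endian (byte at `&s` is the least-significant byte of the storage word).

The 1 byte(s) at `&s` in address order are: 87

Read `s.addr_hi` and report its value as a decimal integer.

3

[0]=0x87 (little-endian) → word 0x87
err [0+:1] = (word>>0) & 0x1 = 1
addr_hi [1+:4] = (word>>1) & 0xf = 3  ←
id [5+:1] = (word>>5) & 0x1 = 0
slot [6+:2] = (word>>6) & 0x3 = 2
addr_hi signed 4b, MSB=0: value = 3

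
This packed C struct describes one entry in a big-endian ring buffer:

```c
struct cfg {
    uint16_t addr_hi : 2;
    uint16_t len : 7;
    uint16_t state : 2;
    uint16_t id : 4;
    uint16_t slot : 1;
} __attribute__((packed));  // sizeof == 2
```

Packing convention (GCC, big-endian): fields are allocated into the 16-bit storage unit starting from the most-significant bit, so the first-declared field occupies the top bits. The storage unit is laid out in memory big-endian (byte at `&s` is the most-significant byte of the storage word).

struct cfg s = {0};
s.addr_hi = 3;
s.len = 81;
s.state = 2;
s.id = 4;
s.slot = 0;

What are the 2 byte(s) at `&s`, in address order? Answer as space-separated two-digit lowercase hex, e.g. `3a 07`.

e8 c8

[14+:2] addr_hi=3 & 0x3 = 0x3; word=0xc000
[7+:7] len=81 & 0x7f = 0x51; word=0xe880
[5+:2] state=2 & 0x3 = 0x2; word=0xe8c0
[1+:4] id=4 & 0xf = 0x4; word=0xe8c8
[0+:1] slot=0 & 0x1 = 0x0; word=0xe8c8
word = 0xe8c8 → big-endian bytes:
  [0]=0xe8  [1]=0xc8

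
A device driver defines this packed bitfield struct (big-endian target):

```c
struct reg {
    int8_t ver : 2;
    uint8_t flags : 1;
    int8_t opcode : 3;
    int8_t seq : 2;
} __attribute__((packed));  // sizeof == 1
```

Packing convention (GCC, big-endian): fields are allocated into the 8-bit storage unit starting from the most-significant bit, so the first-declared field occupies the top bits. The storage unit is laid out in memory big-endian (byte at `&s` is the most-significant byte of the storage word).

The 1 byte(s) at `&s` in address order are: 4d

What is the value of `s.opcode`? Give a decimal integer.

[0]=0x4d (big-endian) → word 0x4d
ver:2 @ bit 6 → (0x4d>>6)&0x3 = 0x1
flags:1 @ bit 5 → (0x4d>>5)&0x1 = 0x0
opcode:3 @ bit 2 → (0x4d>>2)&0x7 = 0x3  ←
seq:2 @ bit 0 → (0x4d>>0)&0x3 = 0x1
opcode signed 3b, MSB=0: value = 3

3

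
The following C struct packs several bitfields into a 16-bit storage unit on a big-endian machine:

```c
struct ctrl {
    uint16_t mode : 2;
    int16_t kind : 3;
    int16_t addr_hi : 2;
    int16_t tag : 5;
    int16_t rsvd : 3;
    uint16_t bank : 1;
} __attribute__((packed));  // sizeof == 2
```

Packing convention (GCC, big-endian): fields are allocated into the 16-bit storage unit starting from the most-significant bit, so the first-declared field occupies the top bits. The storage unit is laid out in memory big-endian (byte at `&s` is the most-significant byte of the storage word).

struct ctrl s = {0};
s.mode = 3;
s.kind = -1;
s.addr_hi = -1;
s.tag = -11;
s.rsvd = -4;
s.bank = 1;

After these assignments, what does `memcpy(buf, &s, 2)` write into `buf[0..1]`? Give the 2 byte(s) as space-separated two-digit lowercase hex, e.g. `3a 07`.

ff 59

mode:2 = 3 → 0x3 << 14 → word 0xc000
kind:3 = -1 → 0x7 << 11 → word 0xf800
addr_hi:2 = -1 → 0x3 << 9 → word 0xfe00
tag:5 = -11 → 0x15 << 4 → word 0xff50
rsvd:3 = -4 → 0x4 << 1 → word 0xff58
bank:1 = 1 → 0x1 << 0 → word 0xff59
word = 0xff59 → big-endian bytes:
  [0]=0xff  [1]=0x59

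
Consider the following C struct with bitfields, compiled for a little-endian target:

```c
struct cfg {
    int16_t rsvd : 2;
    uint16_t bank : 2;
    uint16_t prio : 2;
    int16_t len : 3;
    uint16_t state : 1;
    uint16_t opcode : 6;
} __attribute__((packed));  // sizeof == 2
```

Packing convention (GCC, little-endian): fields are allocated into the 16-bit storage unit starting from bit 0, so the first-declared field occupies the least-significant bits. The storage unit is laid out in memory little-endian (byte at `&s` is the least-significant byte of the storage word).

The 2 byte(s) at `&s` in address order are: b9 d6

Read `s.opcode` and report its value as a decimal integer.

[0]=0xb9 [1]=0xd6 (little-endian) → word 0xd6b9
rsvd:2 @ bit 0 → (0xd6b9>>0)&0x3 = 0x1
bank:2 @ bit 2 → (0xd6b9>>2)&0x3 = 0x2
prio:2 @ bit 4 → (0xd6b9>>4)&0x3 = 0x3
len:3 @ bit 6 → (0xd6b9>>6)&0x7 = 0x2
state:1 @ bit 9 → (0xd6b9>>9)&0x1 = 0x1
opcode:6 @ bit 10 → (0xd6b9>>10)&0x3f = 0x35  ←

53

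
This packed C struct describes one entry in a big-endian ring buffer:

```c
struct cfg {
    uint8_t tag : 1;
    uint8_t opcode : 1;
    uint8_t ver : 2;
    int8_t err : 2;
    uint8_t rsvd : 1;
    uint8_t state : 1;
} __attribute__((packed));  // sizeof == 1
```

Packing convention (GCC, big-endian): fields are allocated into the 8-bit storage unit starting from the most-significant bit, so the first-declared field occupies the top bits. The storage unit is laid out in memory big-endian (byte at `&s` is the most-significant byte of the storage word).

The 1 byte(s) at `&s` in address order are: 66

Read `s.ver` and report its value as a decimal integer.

2

[0]=0x66 (big-endian) → word 0x66
tag:1 @ bit 7 → (0x66>>7)&0x1 = 0x0
opcode:1 @ bit 6 → (0x66>>6)&0x1 = 0x1
ver:2 @ bit 4 → (0x66>>4)&0x3 = 0x2  ←
err:2 @ bit 2 → (0x66>>2)&0x3 = 0x1
rsvd:1 @ bit 1 → (0x66>>1)&0x1 = 0x1
state:1 @ bit 0 → (0x66>>0)&0x1 = 0x0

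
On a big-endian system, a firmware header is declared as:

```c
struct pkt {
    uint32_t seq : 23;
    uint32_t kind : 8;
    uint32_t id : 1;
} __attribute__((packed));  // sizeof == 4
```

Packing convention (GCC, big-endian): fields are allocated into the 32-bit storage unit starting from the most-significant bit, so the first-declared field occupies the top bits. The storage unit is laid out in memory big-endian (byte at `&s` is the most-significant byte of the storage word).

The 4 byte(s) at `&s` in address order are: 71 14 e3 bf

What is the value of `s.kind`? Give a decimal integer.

[0]=0x71 [1]=0x14 [2]=0xe3 [3]=0xbf (big-endian) → word 0x7114e3bf
seq:23 @ bit 9 → (0x7114e3bf>>9)&0x7fffff = 0x388a71
kind:8 @ bit 1 → (0x7114e3bf>>1)&0xff = 0xdf  ←
id:1 @ bit 0 → (0x7114e3bf>>0)&0x1 = 0x1

223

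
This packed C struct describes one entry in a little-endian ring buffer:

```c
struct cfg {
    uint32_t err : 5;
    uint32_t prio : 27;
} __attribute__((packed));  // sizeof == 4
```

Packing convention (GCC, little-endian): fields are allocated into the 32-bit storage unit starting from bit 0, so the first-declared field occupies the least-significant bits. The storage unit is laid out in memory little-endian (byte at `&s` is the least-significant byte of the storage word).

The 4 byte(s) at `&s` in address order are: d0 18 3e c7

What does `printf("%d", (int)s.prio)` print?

[0]=0xd0 [1]=0x18 [2]=0x3e [3]=0xc7 (little-endian) → word 0xc73e18d0
err [0+:5] = (word>>0) & 0x1f = 16
prio [5+:27] = (word>>5) & 0x7ffffff = 104460486  ←

104460486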